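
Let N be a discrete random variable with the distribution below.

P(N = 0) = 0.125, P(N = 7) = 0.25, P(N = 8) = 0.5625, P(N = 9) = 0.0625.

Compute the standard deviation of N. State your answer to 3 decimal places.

2.627

E[N] = (0)(0.125) + (7)(0.25) + (8)(0.5625) + (9)(0.0625) = 6.8125
E[N²] = (0)²(0.125) + (7)²(0.25) + (8)²(0.5625) + (9)²(0.0625) = 53.3125
Var(N) = E[N²] − (E[N])² = 53.3125 − (6.8125)² = 6.90234375
σ(N) = √6.90234375 ≈ 2.627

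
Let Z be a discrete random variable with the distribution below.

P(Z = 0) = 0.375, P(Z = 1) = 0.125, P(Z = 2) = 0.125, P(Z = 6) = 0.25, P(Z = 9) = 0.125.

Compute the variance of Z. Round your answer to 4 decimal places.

10.7500

E[Z] = (0)(0.375) + (1)(0.125) + (2)(0.125) + (6)(0.25) + (9)(0.125) = 3
E[Z²] = (0)²(0.375) + (1)²(0.125) + (2)²(0.125) + (6)²(0.25) + (9)²(0.125) = 19.75
var(Z) = E[Z²] − (E[Z])² = 19.75 − (3)² = 10.75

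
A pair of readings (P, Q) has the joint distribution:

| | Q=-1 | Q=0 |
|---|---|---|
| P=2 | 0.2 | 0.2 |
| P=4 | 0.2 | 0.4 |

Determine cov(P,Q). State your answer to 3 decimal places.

0.080

E[P] = 3.2,  E[Q] = -0.4
E[PQ] = -1.2
cov(P,Q) = E[PQ] − E[P]E[Q] = -1.2 − (3.2)(-0.4) = 0.08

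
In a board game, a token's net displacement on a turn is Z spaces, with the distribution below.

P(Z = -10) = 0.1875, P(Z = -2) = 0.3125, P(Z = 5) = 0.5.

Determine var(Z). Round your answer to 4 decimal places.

E[Z] = (-10)(0.1875) + (-2)(0.3125) + (5)(0.5) = 0
E[Z²] = (-10)²(0.1875) + (-2)²(0.3125) + (5)²(0.5) = 32.5
var(Z) = E[Z²] − (E[Z])² = 32.5 − (0)² = 32.5

32.5000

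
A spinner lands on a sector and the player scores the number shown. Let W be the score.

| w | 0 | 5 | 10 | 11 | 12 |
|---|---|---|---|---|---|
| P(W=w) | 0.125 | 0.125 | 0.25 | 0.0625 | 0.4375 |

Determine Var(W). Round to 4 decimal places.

16.5586

E[W] = (0)(0.125) + (5)(0.125) + (10)(0.25) + (11)(0.0625) + (12)(0.4375) = 9.0625
E[W²] = (0)²(0.125) + (5)²(0.125) + (10)²(0.25) + (11)²(0.0625) + (12)²(0.4375) = 98.6875
Var(W) = E[W²] − (E[W])² = 98.6875 − (9.0625)² = 16.55859375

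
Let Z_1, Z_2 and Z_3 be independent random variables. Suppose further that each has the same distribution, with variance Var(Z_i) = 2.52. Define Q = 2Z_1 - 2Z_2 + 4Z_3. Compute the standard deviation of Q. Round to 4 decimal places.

By independence, Var(Q) = (2)²Var(Z_1) + (-2)²Var(Z_2) + (4)²Var(Z_3)
= (2)²·2.52 + (-2)²·2.52 + (4)²·2.52 = 60.48
SD(Q) = √60.48 ≈ 7.7769

7.7769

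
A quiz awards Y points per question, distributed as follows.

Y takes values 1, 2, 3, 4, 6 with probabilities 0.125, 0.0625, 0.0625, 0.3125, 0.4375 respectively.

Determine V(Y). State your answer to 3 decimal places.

E[Y] = (1)(0.125) + (2)(0.0625) + (3)(0.0625) + (4)(0.3125) + (6)(0.4375) = 4.3125
E[Y²] = (1)²(0.125) + (2)²(0.0625) + (3)²(0.0625) + (4)²(0.3125) + (6)²(0.4375) = 21.6875
V(Y) = E[Y²] − (E[Y])² = 21.6875 − (4.3125)² = 3.08984375

3.090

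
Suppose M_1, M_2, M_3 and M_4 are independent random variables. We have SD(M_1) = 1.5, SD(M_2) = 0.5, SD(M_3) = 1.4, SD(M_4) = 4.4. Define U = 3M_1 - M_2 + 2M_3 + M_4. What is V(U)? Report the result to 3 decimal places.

47.700

V(M_1) = 2.25, V(M_2) = 0.25, V(M_3) = 1.96, V(M_4) = 19.36
By independence, V(U) = (3)²V(M_1) + (-1)²V(M_2) + (2)²V(M_3) + (1)²V(M_4)
= (3)²·2.25 + (-1)²·0.25 + (2)²·1.96 + (1)²·19.36 = 47.7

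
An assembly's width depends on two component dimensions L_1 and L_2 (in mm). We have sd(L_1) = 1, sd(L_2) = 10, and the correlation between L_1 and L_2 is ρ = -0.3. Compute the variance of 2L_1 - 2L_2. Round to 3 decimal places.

428.000

var(L_1) = (1)² = 1;  var(L_2) = (10)² = 100
Cov(L_1,L_2) = ρ·sd(L_1)·sd(L_2) = -0.3·1·10 = -3
var(2L_1 - 2L_2) = (2)²·var(L_1) + (-2)²·var(L_2) + 2·(2)·(-2)·Cov(L_1,L_2)
= 4·1 + 4·100 + -8·-3 = 428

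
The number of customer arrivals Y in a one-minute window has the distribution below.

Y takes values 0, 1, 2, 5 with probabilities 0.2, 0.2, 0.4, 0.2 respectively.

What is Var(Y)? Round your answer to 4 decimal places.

2.8000

E[Y] = (0)(0.2) + (1)(0.2) + (2)(0.4) + (5)(0.2) = 2
E[Y²] = (0)²(0.2) + (1)²(0.2) + (2)²(0.4) + (5)²(0.2) = 6.8
Var(Y) = E[Y²] − (E[Y])² = 6.8 − (2)² = 2.8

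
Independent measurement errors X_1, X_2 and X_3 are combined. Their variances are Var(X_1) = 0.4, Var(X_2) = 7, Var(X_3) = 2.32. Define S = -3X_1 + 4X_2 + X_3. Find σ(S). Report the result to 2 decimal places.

By independence, Var(S) = (-3)²Var(X_1) + (4)²Var(X_2) + (1)²Var(X_3)
= (-3)²·0.4 + (4)²·7 + (1)²·2.32 = 117.92
σ(S) = √117.92 ≈ 10.86

10.86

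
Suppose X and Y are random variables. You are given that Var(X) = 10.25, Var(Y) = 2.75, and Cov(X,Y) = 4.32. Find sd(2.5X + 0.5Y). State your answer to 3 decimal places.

8.692

Var(2.5X + 0.5Y) = (2.5)²·Var(X) + (0.5)²·Var(Y) + 2·(2.5)·(0.5)·Cov(X,Y)
= 6.25·10.25 + 0.25·2.75 + 2.5·4.32 = 75.55
sd(2.5X + 0.5Y) = √75.55 ≈ 8.692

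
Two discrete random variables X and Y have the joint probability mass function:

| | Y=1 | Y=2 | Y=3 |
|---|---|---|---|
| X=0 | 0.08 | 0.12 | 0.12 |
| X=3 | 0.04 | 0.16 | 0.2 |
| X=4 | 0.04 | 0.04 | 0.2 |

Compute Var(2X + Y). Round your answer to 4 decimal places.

E[X] = 2.32,  E[Y] = 2.36,  E[XY] = 5.76
Var(X) = 8.08 − (2.32)² = 2.6976;  Var(Y) = 6.12 − (2.36)² = 0.5504
Cov(X,Y) = 5.76 − (2.32)(2.36) = 0.2848
Var(2X + Y) = (2)²·2.6976 + (1)²·0.5504 + 2·(2)·(1)·0.2848 = 12.48

12.4800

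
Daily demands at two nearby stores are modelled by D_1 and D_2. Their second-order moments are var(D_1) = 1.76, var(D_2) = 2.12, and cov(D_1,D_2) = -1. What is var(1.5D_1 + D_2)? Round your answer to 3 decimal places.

var(1.5D_1 + D_2) = (1.5)²·var(D_1) + (1)²·var(D_2) + 2·(1.5)·(1)·cov(D_1,D_2)
= 2.25·1.76 + 1·2.12 + 3·-1 = 3.08

3.080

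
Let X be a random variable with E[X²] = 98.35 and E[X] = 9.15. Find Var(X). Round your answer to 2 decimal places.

Var(X) = 98.35 − (9.15)² = 14.6275

14.63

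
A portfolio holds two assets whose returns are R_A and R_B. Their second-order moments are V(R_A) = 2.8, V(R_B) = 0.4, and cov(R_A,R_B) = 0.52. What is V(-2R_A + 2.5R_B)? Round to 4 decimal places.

8.5000

V(-2R_A + 2.5R_B) = (-2)²·V(R_A) + (2.5)²·V(R_B) + 2·(-2)·(2.5)·cov(R_A,R_B)
= 4·2.8 + 6.25·0.4 + -10·0.52 = 8.5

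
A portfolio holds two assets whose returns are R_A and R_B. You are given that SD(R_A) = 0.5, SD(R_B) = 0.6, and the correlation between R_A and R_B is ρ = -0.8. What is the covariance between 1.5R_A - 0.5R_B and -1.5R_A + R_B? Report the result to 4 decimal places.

Var(R_A) = (0.5)² = 0.25;  Var(R_B) = (0.6)² = 0.36
Cov(R_A,R_B) = ρ·SD(R_A)·SD(R_B) = -0.8·0.5·0.6 = -0.24
Cov(1.5R_A - 0.5R_B, -1.5R_A + R_B) = (1.5)(-1.5)Var(R_A) + (-0.5)(1)Var(R_B) + [(1.5)(1) + (-0.5)(-1.5)]Cov(R_A,R_B)
= -2.25·0.25 + -0.5·0.36 + 2.25·-0.24 = -1.2825

-1.2825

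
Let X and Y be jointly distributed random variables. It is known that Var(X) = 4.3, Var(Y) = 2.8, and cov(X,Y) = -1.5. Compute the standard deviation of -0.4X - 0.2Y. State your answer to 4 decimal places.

0.7483

Var(-0.4X - 0.2Y) = (-0.4)²·Var(X) + (-0.2)²·Var(Y) + 2·(-0.4)·(-0.2)·cov(X,Y)
= 0.16·4.3 + 0.04·2.8 + 0.16·-1.5 = 0.56
σ(-0.4X - 0.2Y) = √0.56 ≈ 0.7483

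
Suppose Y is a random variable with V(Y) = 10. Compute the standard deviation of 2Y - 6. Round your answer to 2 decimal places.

V(2Y - 6) = (2)²·10 = 40
σ(2Y - 6) = √40 ≈ 6.32

6.32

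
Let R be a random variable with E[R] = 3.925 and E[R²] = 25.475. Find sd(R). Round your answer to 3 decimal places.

Var(R) = 25.475 − (3.925)² = 10.069375
sd(R) = √10.069375 ≈ 3.173

3.173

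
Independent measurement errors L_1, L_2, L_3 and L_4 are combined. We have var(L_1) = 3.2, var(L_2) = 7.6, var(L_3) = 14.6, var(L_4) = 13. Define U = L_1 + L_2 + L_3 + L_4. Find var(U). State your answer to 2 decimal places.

By independence, var(U) = (1)²var(L_1) + (1)²var(L_2) + (1)²var(L_3) + (1)²var(L_4)
= (1)²·3.2 + (1)²·7.6 + (1)²·14.6 + (1)²·13 = 38.4

38.40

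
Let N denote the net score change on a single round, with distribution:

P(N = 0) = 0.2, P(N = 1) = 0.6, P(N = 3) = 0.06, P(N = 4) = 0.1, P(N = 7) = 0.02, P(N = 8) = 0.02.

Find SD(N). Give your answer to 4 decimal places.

E[N] = (0)(0.2) + (1)(0.6) + (3)(0.06) + (4)(0.1) + (7)(0.02) + (8)(0.02) = 1.48
E[N²] = (0)²(0.2) + (1)²(0.6) + (3)²(0.06) + (4)²(0.1) + (7)²(0.02) + (8)²(0.02) = 5
Var(N) = E[N²] − (E[N])² = 5 − (1.48)² = 2.8096
SD(N) = √2.8096 ≈ 1.6762

1.6762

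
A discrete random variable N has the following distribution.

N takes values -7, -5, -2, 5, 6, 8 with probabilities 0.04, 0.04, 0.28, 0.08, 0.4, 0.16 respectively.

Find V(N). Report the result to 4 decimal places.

E[N] = (-7)(0.04) + (-5)(0.04) + (-2)(0.28) + (5)(0.08) + (6)(0.4) + (8)(0.16) = 3.04
E[N²] = (-7)²(0.04) + (-5)²(0.04) + (-2)²(0.28) + (5)²(0.08) + (6)²(0.4) + (8)²(0.16) = 30.72
V(N) = E[N²] − (E[N])² = 30.72 − (3.04)² = 21.4784

21.4784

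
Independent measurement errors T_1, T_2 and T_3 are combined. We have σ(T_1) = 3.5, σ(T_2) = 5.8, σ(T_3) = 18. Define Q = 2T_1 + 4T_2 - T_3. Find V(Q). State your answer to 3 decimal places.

911.240

V(T_1) = 12.25, V(T_2) = 33.64, V(T_3) = 324
By independence, V(Q) = (2)²V(T_1) + (4)²V(T_2) + (-1)²V(T_3)
= (2)²·12.25 + (4)²·33.64 + (-1)²·324 = 911.24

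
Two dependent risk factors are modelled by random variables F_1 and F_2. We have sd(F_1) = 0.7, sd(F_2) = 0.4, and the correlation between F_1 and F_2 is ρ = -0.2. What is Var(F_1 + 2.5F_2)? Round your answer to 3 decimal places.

1.210

Var(F_1) = (0.7)² = 0.49;  Var(F_2) = (0.4)² = 0.16
Cov(F_1,F_2) = ρ·sd(F_1)·sd(F_2) = -0.2·0.7·0.4 = -0.056
Var(F_1 + 2.5F_2) = (1)²·Var(F_1) + (2.5)²·Var(F_2) + 2·(1)·(2.5)·Cov(F_1,F_2)
= 1·0.49 + 6.25·0.16 + 5·-0.056 = 1.21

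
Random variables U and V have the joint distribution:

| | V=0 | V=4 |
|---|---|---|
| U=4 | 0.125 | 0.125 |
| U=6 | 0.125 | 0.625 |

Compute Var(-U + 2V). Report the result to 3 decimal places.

10.750

E[U] = 5.5,  E[V] = 3,  E[UV] = 17
Var(U) = 31 − (5.5)² = 0.75;  Var(V) = 12 − (3)² = 3
cov(U,V) = 17 − (5.5)(3) = 0.5
Var(-U + 2V) = (-1)²·0.75 + (2)²·3 + 2·(-1)·(2)·0.5 = 10.75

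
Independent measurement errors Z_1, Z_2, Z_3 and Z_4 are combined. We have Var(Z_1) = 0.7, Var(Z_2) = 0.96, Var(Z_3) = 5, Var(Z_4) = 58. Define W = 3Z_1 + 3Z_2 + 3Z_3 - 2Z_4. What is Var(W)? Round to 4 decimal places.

291.9400

By independence, Var(W) = (3)²Var(Z_1) + (3)²Var(Z_2) + (3)²Var(Z_3) + (-2)²Var(Z_4)
= (3)²·0.7 + (3)²·0.96 + (3)²·5 + (-2)²·58 = 291.94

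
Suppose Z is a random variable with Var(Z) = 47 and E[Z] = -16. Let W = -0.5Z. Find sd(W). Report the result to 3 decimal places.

3.428

Var(-0.5Z) = (-0.5)²·47 = 11.75
sd(W) = √11.75 ≈ 3.428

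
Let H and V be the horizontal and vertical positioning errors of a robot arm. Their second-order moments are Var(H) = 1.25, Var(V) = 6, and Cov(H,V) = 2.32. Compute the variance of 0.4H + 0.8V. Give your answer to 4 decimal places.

5.5248

Var(0.4H + 0.8V) = (0.4)²·Var(H) + (0.8)²·Var(V) + 2·(0.4)·(0.8)·Cov(H,V)
= 0.16·1.25 + 0.64·6 + 0.64·2.32 = 5.5248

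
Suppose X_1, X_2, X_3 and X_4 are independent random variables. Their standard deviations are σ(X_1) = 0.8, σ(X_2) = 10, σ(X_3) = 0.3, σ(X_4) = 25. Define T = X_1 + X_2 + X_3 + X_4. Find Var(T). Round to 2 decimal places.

725.73

Var(X_1) = 0.64, Var(X_2) = 100, Var(X_3) = 0.09, Var(X_4) = 625
By independence, Var(T) = (1)²Var(X_1) + (1)²Var(X_2) + (1)²Var(X_3) + (1)²Var(X_4)
= (1)²·0.64 + (1)²·100 + (1)²·0.09 + (1)²·625 = 725.73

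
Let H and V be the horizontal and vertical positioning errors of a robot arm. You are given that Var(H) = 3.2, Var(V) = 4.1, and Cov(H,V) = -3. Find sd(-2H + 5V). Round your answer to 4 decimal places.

Var(-2H + 5V) = (-2)²·Var(H) + (5)²·Var(V) + 2·(-2)·(5)·Cov(H,V)
= 4·3.2 + 25·4.1 + -20·-3 = 175.3
sd(-2H + 5V) = √175.3 ≈ 13.2401

13.2401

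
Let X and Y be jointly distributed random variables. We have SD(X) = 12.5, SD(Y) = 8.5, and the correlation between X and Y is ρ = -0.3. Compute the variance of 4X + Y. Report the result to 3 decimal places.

2317.250

Var(X) = (12.5)² = 156.25;  Var(Y) = (8.5)² = 72.25
cov(X,Y) = ρ·SD(X)·SD(Y) = -0.3·12.5·8.5 = -31.875
Var(4X + Y) = (4)²·Var(X) + (1)²·Var(Y) + 2·(4)·(1)·cov(X,Y)
= 16·156.25 + 1·72.25 + 8·-31.875 = 2317.25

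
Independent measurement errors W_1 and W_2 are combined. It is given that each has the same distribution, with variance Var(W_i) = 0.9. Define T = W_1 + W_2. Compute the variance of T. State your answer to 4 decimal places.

1.8000

By independence, Var(T) = (1)²Var(W_1) + (1)²Var(W_2)
= (1)²·0.9 + (1)²·0.9 = 1.8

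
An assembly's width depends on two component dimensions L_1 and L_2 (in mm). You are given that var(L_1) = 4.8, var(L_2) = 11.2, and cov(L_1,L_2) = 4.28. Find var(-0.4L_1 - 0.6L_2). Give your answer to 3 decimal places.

6.854

var(-0.4L_1 - 0.6L_2) = (-0.4)²·var(L_1) + (-0.6)²·var(L_2) + 2·(-0.4)·(-0.6)·cov(L_1,L_2)
= 0.16·4.8 + 0.36·11.2 + 0.48·4.28 = 6.8544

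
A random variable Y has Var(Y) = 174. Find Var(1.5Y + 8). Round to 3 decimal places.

391.500

Var(1.5Y + 8) = (1.5)²·Var(Y) = 2.25·174 = 391.5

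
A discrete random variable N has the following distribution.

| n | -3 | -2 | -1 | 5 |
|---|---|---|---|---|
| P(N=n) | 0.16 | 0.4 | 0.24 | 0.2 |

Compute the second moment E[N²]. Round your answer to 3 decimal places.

8.280

E[N²] = (-3)²(0.16) + (-2)²(0.4) + (-1)²(0.24) + (5)²(0.2) = 8.28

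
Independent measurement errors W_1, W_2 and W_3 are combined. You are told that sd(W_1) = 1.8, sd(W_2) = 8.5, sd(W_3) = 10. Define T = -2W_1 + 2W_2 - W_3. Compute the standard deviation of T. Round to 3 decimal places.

20.049

var(W_1) = 3.24, var(W_2) = 72.25, var(W_3) = 100
By independence, var(T) = (-2)²var(W_1) + (2)²var(W_2) + (-1)²var(W_3)
= (-2)²·3.24 + (2)²·72.25 + (-1)²·100 = 401.96
sd(T) = √401.96 ≈ 20.049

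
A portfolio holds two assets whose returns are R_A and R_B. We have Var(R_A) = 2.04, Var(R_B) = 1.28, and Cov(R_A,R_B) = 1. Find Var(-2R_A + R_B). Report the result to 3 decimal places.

Var(-2R_A + R_B) = (-2)²·Var(R_A) + (1)²·Var(R_B) + 2·(-2)·(1)·Cov(R_A,R_B)
= 4·2.04 + 1·1.28 + -4·1 = 5.44

5.440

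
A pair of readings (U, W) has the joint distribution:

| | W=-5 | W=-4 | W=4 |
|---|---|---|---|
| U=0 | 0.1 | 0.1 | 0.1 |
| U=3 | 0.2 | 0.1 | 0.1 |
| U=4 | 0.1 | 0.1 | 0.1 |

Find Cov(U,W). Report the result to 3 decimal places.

-0.200

E[U] = 2.4,  E[W] = -2
E[UW] = -5
Cov(U,W) = E[UW] − E[U]E[W] = -5 − (2.4)(-2) = -0.2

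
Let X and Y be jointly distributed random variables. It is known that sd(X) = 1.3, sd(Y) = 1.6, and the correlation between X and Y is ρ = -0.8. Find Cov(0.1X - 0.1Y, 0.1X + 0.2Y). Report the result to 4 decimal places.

-0.0509

var(X) = (1.3)² = 1.69;  var(Y) = (1.6)² = 2.56
Cov(X,Y) = ρ·sd(X)·sd(Y) = -0.8·1.3·1.6 = -1.664
Cov(0.1X - 0.1Y, 0.1X + 0.2Y) = (0.1)(0.1)var(X) + (-0.1)(0.2)var(Y) + [(0.1)(0.2) + (-0.1)(0.1)]Cov(X,Y)
= 0.01·1.69 + -0.02·2.56 + 0.01·-1.664 = -0.05094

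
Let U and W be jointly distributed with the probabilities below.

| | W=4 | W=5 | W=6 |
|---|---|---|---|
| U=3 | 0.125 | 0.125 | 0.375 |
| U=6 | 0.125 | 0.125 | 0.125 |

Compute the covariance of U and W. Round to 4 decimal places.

-0.2813

E[U] = 4.125,  E[W] = 5.25
E[UW] = 21.375
Cov(U,W) = E[UW] − E[U]E[W] = 21.375 − (4.125)(5.25) = -0.28125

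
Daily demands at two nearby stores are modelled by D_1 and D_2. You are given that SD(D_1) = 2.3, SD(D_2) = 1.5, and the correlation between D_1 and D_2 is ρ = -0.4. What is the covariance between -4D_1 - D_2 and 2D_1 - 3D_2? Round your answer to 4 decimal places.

Var(D_1) = (2.3)² = 5.29;  Var(D_2) = (1.5)² = 2.25
Cov(D_1,D_2) = ρ·SD(D_1)·SD(D_2) = -0.4·2.3·1.5 = -1.38
Cov(-4D_1 - D_2, 2D_1 - 3D_2) = (-4)(2)Var(D_1) + (-1)(-3)Var(D_2) + [(-4)(-3) + (-1)(2)]Cov(D_1,D_2)
= -8·5.29 + 3·2.25 + 10·-1.38 = -49.37

-49.3700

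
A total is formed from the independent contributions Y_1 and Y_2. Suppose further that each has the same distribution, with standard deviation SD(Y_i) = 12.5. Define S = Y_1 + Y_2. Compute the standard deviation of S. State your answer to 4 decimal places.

Var(Y_i) = (12.5)² = 156.25
By independence, Var(S) = (1)²Var(Y_1) + (1)²Var(Y_2)
= (1)²·156.25 + (1)²·156.25 = 312.5
SD(S) = √312.5 ≈ 17.6777

17.6777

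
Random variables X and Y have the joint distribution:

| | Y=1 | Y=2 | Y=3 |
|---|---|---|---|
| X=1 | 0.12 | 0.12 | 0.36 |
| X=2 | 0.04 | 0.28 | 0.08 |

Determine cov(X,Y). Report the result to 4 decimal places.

-0.0720

E[X] = 1.4,  E[Y] = 2.28
E[XY] = 3.12
cov(X,Y) = E[XY] − E[X]E[Y] = 3.12 − (1.4)(2.28) = -0.072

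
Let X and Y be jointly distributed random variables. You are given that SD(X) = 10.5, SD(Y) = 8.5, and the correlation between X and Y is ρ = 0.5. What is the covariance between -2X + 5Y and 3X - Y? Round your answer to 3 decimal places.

Var(X) = (10.5)² = 110.25;  Var(Y) = (8.5)² = 72.25
Cov(X,Y) = ρ·SD(X)·SD(Y) = 0.5·10.5·8.5 = 44.625
Cov(-2X + 5Y, 3X - Y) = (-2)(3)Var(X) + (5)(-1)Var(Y) + [(-2)(-1) + (5)(3)]Cov(X,Y)
= -6·110.25 + -5·72.25 + 17·44.625 = -264.125

-264.125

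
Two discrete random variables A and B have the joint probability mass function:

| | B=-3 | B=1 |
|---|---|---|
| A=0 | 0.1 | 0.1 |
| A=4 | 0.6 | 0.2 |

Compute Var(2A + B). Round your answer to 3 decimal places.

11.040

E[A] = 3.2,  E[B] = -1.8,  E[AB] = -6.4
Var(A) = 12.8 − (3.2)² = 2.56;  Var(B) = 6.6 − (-1.8)² = 3.36
Cov(A,B) = -6.4 − (3.2)(-1.8) = -0.64
Var(2A + B) = (2)²·2.56 + (1)²·3.36 + 2·(2)·(1)·-0.64 = 11.04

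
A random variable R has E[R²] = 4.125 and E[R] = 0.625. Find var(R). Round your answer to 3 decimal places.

3.734

var(R) = 4.125 − (0.625)² = 3.734375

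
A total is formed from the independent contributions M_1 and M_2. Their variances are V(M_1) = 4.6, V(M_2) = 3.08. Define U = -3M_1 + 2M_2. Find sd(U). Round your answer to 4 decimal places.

By independence, V(U) = (-3)²V(M_1) + (2)²V(M_2)
= (-3)²·4.6 + (2)²·3.08 = 53.72
sd(U) = √53.72 ≈ 7.3294

7.3294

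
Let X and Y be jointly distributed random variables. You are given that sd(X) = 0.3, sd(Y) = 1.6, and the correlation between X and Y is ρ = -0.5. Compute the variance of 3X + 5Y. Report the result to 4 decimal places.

57.6100

V(X) = (0.3)² = 0.09;  V(Y) = (1.6)² = 2.56
cov(X,Y) = ρ·sd(X)·sd(Y) = -0.5·0.3·1.6 = -0.24
V(3X + 5Y) = (3)²·V(X) + (5)²·V(Y) + 2·(3)·(5)·cov(X,Y)
= 9·0.09 + 25·2.56 + 30·-0.24 = 57.61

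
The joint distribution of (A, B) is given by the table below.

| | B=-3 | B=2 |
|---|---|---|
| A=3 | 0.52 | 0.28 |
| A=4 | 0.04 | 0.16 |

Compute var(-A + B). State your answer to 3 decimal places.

5.600

E[A] = 3.2,  E[B] = -0.8,  E[AB] = -2.2
var(A) = 10.4 − (3.2)² = 0.16;  var(B) = 6.8 − (-0.8)² = 6.16
cov(A,B) = -2.2 − (3.2)(-0.8) = 0.36
var(-A + B) = (-1)²·0.16 + (1)²·6.16 + 2·(-1)·(1)·0.36 = 5.6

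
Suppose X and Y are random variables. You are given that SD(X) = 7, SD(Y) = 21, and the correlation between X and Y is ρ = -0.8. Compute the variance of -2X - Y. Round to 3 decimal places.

166.600

Var(X) = (7)² = 49;  Var(Y) = (21)² = 441
Cov(X,Y) = ρ·SD(X)·SD(Y) = -0.8·7·21 = -117.6
Var(-2X - Y) = (-2)²·Var(X) + (-1)²·Var(Y) + 2·(-2)·(-1)·Cov(X,Y)
= 4·49 + 1·441 + 4·-117.6 = 166.6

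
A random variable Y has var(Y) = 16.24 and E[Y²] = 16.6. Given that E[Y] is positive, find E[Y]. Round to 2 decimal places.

0.60

(E[Y])² = E[Y²] − var(Y) = 16.6 − 16.24 = 0.36
E[Y] = √0.36 = 0.6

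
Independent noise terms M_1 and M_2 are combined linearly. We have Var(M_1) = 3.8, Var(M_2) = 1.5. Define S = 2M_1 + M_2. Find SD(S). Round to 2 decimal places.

By independence, Var(S) = (2)²Var(M_1) + (1)²Var(M_2)
= (2)²·3.8 + (1)²·1.5 = 16.7
SD(S) = √16.7 ≈ 4.09

4.09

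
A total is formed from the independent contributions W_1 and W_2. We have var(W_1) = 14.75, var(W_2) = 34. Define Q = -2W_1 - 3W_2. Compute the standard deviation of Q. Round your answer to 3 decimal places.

By independence, var(Q) = (-2)²var(W_1) + (-3)²var(W_2)
= (-2)²·14.75 + (-3)²·34 = 365
sd(Q) = √365 ≈ 19.105

19.105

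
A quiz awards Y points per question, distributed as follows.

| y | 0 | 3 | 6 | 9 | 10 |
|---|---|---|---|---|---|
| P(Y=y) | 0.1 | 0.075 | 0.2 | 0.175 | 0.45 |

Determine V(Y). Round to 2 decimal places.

10.80

E[Y] = (0)(0.1) + (3)(0.075) + (6)(0.2) + (9)(0.175) + (10)(0.45) = 7.5
E[Y²] = (0)²(0.1) + (3)²(0.075) + (6)²(0.2) + (9)²(0.175) + (10)²(0.45) = 67.05
V(Y) = E[Y²] − (E[Y])² = 67.05 − (7.5)² = 10.8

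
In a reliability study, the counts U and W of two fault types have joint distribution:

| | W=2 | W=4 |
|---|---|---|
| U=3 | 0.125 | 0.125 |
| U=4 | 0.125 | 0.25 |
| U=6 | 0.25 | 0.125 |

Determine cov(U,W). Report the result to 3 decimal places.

-0.250

E[U] = 4.5,  E[W] = 3
E[UW] = 13.25
cov(U,W) = E[UW] − E[U]E[W] = 13.25 − (4.5)(3) = -0.25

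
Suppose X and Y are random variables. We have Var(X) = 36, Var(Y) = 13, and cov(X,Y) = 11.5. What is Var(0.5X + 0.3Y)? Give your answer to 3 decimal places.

Var(0.5X + 0.3Y) = (0.5)²·Var(X) + (0.3)²·Var(Y) + 2·(0.5)·(0.3)·cov(X,Y)
= 0.25·36 + 0.09·13 + 0.3·11.5 = 13.62

13.620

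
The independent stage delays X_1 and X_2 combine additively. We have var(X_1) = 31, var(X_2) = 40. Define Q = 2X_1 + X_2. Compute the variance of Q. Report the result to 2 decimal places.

By independence, var(Q) = (2)²var(X_1) + (1)²var(X_2)
= (2)²·31 + (1)²·40 = 164

164.00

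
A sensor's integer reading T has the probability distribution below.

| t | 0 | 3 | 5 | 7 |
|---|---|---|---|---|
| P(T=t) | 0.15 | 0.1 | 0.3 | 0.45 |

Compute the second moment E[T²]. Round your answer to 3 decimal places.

30.450

E[T²] = (0)²(0.15) + (3)²(0.1) + (5)²(0.3) + (7)²(0.45) = 30.45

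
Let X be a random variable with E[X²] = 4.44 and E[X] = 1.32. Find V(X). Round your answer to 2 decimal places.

V(X) = 4.44 − (1.32)² = 2.6976

2.70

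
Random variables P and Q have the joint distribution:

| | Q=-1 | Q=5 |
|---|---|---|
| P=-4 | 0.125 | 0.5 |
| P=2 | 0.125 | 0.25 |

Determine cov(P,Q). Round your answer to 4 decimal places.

-1.1250

E[P] = -1.75,  E[Q] = 3.5
E[PQ] = -7.25
cov(P,Q) = E[PQ] − E[P]E[Q] = -7.25 − (-1.75)(3.5) = -1.125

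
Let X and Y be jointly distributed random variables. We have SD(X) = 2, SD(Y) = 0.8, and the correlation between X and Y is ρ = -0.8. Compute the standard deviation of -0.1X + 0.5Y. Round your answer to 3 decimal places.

0.573

V(X) = (2)² = 4;  V(Y) = (0.8)² = 0.64
cov(X,Y) = ρ·SD(X)·SD(Y) = -0.8·2·0.8 = -1.28
V(-0.1X + 0.5Y) = (-0.1)²·V(X) + (0.5)²·V(Y) + 2·(-0.1)·(0.5)·cov(X,Y)
= 0.01·4 + 0.25·0.64 + -0.1·-1.28 = 0.328
SD(-0.1X + 0.5Y) = √0.328 ≈ 0.573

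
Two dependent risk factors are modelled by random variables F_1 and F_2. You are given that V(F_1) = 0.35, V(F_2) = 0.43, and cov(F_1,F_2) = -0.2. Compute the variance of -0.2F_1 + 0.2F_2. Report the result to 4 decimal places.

0.0472

V(-0.2F_1 + 0.2F_2) = (-0.2)²·V(F_1) + (0.2)²·V(F_2) + 2·(-0.2)·(0.2)·cov(F_1,F_2)
= 0.04·0.35 + 0.04·0.43 + -0.08·-0.2 = 0.0472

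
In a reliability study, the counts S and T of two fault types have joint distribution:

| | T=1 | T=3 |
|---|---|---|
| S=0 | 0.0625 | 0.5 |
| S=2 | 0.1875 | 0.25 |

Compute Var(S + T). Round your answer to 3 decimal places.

E[S] = 0.875,  E[T] = 2.5,  E[ST] = 1.875
Var(S) = 1.75 − (0.875)² = 0.984375;  Var(T) = 7 − (2.5)² = 0.75
Cov(S,T) = 1.875 − (0.875)(2.5) = -0.3125
Var(S + T) = (1)²·0.984375 + (1)²·0.75 + 2·(1)·(1)·-0.3125 = 1.109375

1.109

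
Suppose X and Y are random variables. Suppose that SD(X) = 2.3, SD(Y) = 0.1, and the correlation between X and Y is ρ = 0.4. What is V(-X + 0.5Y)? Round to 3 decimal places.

V(X) = (2.3)² = 5.29;  V(Y) = (0.1)² = 0.01
cov(X,Y) = ρ·SD(X)·SD(Y) = 0.4·2.3·0.1 = 0.092
V(-X + 0.5Y) = (-1)²·V(X) + (0.5)²·V(Y) + 2·(-1)·(0.5)·cov(X,Y)
= 1·5.29 + 0.25·0.01 + -1·0.092 = 5.2005

5.201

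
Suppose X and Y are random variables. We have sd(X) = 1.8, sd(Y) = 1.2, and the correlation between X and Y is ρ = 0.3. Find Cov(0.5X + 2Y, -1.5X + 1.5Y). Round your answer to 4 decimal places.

0.4320

Var(X) = (1.8)² = 3.24;  Var(Y) = (1.2)² = 1.44
Cov(X,Y) = ρ·sd(X)·sd(Y) = 0.3·1.8·1.2 = 0.648
Cov(0.5X + 2Y, -1.5X + 1.5Y) = (0.5)(-1.5)Var(X) + (2)(1.5)Var(Y) + [(0.5)(1.5) + (2)(-1.5)]Cov(X,Y)
= -0.75·3.24 + 3·1.44 + -2.25·0.648 = 0.432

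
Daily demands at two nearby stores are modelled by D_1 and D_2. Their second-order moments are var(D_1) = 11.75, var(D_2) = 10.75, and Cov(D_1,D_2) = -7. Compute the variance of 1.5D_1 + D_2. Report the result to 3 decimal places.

var(1.5D_1 + D_2) = (1.5)²·var(D_1) + (1)²·var(D_2) + 2·(1.5)·(1)·Cov(D_1,D_2)
= 2.25·11.75 + 1·10.75 + 3·-7 = 16.1875

16.188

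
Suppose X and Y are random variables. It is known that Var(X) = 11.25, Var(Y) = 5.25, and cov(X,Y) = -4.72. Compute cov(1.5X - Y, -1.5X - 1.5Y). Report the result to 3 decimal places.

-13.898

cov(1.5X - Y, -1.5X - 1.5Y) = (1.5)(-1.5)Var(X) + (-1)(-1.5)Var(Y) + [(1.5)(-1.5) + (-1)(-1.5)]cov(X,Y)
= -2.25·11.25 + 1.5·5.25 + -0.75·-4.72 = -13.8975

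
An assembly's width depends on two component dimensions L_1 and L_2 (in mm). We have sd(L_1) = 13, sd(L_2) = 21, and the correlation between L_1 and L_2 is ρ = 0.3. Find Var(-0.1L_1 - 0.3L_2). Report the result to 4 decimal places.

Var(L_1) = (13)² = 169;  Var(L_2) = (21)² = 441
cov(L_1,L_2) = ρ·sd(L_1)·sd(L_2) = 0.3·13·21 = 81.9
Var(-0.1L_1 - 0.3L_2) = (-0.1)²·Var(L_1) + (-0.3)²·Var(L_2) + 2·(-0.1)·(-0.3)·cov(L_1,L_2)
= 0.01·169 + 0.09·441 + 0.06·81.9 = 46.294

46.2940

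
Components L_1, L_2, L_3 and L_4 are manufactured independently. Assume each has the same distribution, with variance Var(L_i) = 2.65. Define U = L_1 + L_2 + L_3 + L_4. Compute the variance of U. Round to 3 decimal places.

10.600

By independence, Var(U) = (1)²Var(L_1) + (1)²Var(L_2) + (1)²Var(L_3) + (1)²Var(L_4)
= (1)²·2.65 + (1)²·2.65 + (1)²·2.65 + (1)²·2.65 = 10.6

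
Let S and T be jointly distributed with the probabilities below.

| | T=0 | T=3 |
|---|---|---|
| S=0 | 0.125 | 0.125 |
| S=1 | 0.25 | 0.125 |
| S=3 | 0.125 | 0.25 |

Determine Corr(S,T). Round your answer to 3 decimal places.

0.204

E[S] = 1.5,  E[T] = 1.5
E[ST] = 2.625
Cov(S,T) = E[ST] − E[S]E[T] = 2.625 − (1.5)(1.5) = 0.375
Var(S) = 1.5,  Var(T) = 2.25
ρ = 0.375 / √(1.5·2.25) ≈ 0.204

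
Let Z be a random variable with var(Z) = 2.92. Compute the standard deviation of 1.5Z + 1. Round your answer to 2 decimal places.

var(1.5Z + 1) = (1.5)²·2.92 = 6.57
sd(1.5Z + 1) = √6.57 ≈ 2.56

2.56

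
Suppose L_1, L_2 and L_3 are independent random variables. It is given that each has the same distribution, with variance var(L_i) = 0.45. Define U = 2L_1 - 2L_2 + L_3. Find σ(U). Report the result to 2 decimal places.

2.01

By independence, var(U) = (2)²var(L_1) + (-2)²var(L_2) + (1)²var(L_3)
= (2)²·0.45 + (-2)²·0.45 + (1)²·0.45 = 4.05
σ(U) = √4.05 ≈ 2.01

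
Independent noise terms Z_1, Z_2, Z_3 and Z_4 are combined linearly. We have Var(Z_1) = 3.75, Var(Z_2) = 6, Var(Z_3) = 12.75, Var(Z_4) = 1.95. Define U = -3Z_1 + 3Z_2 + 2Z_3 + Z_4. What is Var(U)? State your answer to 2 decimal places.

140.70

By independence, Var(U) = (-3)²Var(Z_1) + (3)²Var(Z_2) + (2)²Var(Z_3) + (1)²Var(Z_4)
= (-3)²·3.75 + (3)²·6 + (2)²·12.75 + (1)²·1.95 = 140.7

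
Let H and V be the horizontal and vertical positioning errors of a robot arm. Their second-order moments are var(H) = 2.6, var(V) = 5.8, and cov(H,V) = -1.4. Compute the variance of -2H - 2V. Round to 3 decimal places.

22.400

var(-2H - 2V) = (-2)²·var(H) + (-2)²·var(V) + 2·(-2)·(-2)·cov(H,V)
= 4·2.6 + 4·5.8 + 8·-1.4 = 22.4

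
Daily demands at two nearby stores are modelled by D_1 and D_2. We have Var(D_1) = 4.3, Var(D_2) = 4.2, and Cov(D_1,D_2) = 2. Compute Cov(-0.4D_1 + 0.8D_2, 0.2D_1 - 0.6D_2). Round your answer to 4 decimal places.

Cov(-0.4D_1 + 0.8D_2, 0.2D_1 - 0.6D_2) = (-0.4)(0.2)Var(D_1) + (0.8)(-0.6)Var(D_2) + [(-0.4)(-0.6) + (0.8)(0.2)]Cov(D_1,D_2)
= -0.08·4.3 + -0.48·4.2 + 0.4·2 = -1.56

-1.5600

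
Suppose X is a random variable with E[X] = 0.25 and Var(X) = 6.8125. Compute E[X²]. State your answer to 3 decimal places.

E[X²] = Var(X) + (E[X])² = 6.8125 + (0.25)² = 6.875

6.875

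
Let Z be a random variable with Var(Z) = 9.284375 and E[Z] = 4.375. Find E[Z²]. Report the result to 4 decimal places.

28.4250

E[Z²] = Var(Z) + (E[Z])² = 9.284375 + (4.375)² = 28.425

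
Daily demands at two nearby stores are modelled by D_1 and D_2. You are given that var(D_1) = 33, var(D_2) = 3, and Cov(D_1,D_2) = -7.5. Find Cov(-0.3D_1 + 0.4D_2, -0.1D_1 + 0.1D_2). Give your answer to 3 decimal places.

1.635

Cov(-0.3D_1 + 0.4D_2, -0.1D_1 + 0.1D_2) = (-0.3)(-0.1)var(D_1) + (0.4)(0.1)var(D_2) + [(-0.3)(0.1) + (0.4)(-0.1)]Cov(D_1,D_2)
= 0.03·33 + 0.04·3 + -0.07·-7.5 = 1.635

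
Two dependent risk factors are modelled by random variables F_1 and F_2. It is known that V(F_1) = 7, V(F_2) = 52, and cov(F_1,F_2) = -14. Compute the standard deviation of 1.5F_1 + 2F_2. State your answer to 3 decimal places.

11.822

V(1.5F_1 + 2F_2) = (1.5)²·V(F_1) + (2)²·V(F_2) + 2·(1.5)·(2)·cov(F_1,F_2)
= 2.25·7 + 4·52 + 6·-14 = 139.75
SD(1.5F_1 + 2F_2) = √139.75 ≈ 11.822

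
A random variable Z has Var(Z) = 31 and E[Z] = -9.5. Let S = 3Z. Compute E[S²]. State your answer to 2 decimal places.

1091.25

E[3Z] = 3·-9.5 = -28.5
Var(3Z) = (3)²·31 = 279
E[S²] = Var(S) + (E[S])² = 279 + (-28.5)² = 1091.25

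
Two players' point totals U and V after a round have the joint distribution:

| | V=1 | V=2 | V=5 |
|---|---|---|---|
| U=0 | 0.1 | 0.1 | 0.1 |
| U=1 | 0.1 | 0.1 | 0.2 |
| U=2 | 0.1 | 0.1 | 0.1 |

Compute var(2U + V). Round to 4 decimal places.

5.4900

E[U] = 1,  E[V] = 2.9,  E[UV] = 2.9
var(U) = 1.6 − (1)² = 0.6;  var(V) = 11.5 − (2.9)² = 3.09
cov(U,V) = 2.9 − (1)(2.9) = 0
var(2U + V) = (2)²·0.6 + (1)²·3.09 + 2·(2)·(1)·0 = 5.49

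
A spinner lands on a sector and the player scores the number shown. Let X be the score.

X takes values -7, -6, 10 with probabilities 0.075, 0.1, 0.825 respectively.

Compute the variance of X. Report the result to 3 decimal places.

E[X] = (-7)(0.075) + (-6)(0.1) + (10)(0.825) = 7.125
E[X²] = (-7)²(0.075) + (-6)²(0.1) + (10)²(0.825) = 89.775
Var(X) = E[X²] − (E[X])² = 89.775 − (7.125)² = 39.009375

39.009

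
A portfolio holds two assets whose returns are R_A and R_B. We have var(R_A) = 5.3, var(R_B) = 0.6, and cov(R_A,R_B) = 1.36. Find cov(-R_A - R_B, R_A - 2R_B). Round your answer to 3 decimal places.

-2.740

cov(-R_A - R_B, R_A - 2R_B) = (-1)(1)var(R_A) + (-1)(-2)var(R_B) + [(-1)(-2) + (-1)(1)]cov(R_A,R_B)
= -1·5.3 + 2·0.6 + 1·1.36 = -2.74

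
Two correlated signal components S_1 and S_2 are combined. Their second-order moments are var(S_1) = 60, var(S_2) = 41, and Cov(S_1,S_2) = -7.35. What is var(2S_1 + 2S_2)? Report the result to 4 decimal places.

345.2000

var(2S_1 + 2S_2) = (2)²·var(S_1) + (2)²·var(S_2) + 2·(2)·(2)·Cov(S_1,S_2)
= 4·60 + 4·41 + 8·-7.35 = 345.2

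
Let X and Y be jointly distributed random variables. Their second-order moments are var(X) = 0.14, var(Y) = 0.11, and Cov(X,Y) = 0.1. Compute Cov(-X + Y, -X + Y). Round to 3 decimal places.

Cov(-X + Y, -X + Y) = (-1)(-1)var(X) + (1)(1)var(Y) + [(-1)(1) + (1)(-1)]Cov(X,Y)
= 1·0.14 + 1·0.11 + -2·0.1 = 0.05

0.050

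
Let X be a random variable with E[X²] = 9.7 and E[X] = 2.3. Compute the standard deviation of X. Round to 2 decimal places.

Var(X) = 9.7 − (2.3)² = 4.41
sd(X) = √4.41 ≈ 2.10

2.10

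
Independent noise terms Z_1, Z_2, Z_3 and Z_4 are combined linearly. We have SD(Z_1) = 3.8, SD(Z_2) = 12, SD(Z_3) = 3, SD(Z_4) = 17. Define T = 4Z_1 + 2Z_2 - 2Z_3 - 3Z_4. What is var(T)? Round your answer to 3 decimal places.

var(Z_1) = 14.44, var(Z_2) = 144, var(Z_3) = 9, var(Z_4) = 289
By independence, var(T) = (4)²var(Z_1) + (2)²var(Z_2) + (-2)²var(Z_3) + (-3)²var(Z_4)
= (4)²·14.44 + (2)²·144 + (-2)²·9 + (-3)²·289 = 3444.04

3444.040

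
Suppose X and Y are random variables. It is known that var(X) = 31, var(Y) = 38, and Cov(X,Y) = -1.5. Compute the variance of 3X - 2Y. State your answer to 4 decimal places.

449.0000

var(3X - 2Y) = (3)²·var(X) + (-2)²·var(Y) + 2·(3)·(-2)·Cov(X,Y)
= 9·31 + 4·38 + -12·-1.5 = 449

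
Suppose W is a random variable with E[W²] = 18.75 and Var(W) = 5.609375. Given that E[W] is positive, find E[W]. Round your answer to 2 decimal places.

(E[W])² = E[W²] − Var(W) = 18.75 − 5.609375 = 13.140625
E[W] = √13.140625 = 3.625

3.63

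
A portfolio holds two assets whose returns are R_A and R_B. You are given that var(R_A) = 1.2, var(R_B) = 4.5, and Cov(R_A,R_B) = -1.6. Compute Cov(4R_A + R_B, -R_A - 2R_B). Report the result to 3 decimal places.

0.600

Cov(4R_A + R_B, -R_A - 2R_B) = (4)(-1)var(R_A) + (1)(-2)var(R_B) + [(4)(-2) + (1)(-1)]Cov(R_A,R_B)
= -4·1.2 + -2·4.5 + -9·-1.6 = 0.6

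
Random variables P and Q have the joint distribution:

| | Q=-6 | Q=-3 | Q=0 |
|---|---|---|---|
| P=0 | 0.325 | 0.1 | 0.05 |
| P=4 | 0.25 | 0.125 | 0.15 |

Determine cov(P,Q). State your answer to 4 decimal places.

1.1625

E[P] = 2.1,  E[Q] = -4.125
E[PQ] = -7.5
cov(P,Q) = E[PQ] − E[P]E[Q] = -7.5 − (2.1)(-4.125) = 1.1625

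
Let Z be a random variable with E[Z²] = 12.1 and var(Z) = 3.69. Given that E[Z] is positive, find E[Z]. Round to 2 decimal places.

2.90

(E[Z])² = E[Z²] − var(Z) = 12.1 − 3.69 = 8.41
E[Z] = √8.41 = 2.9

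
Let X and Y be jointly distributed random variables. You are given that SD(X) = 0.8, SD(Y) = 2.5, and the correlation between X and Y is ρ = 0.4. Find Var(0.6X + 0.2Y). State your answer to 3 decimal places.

Var(X) = (0.8)² = 0.64;  Var(Y) = (2.5)² = 6.25
Cov(X,Y) = ρ·SD(X)·SD(Y) = 0.4·0.8·2.5 = 0.8
Var(0.6X + 0.2Y) = (0.6)²·Var(X) + (0.2)²·Var(Y) + 2·(0.6)·(0.2)·Cov(X,Y)
= 0.36·0.64 + 0.04·6.25 + 0.24·0.8 = 0.6724

0.672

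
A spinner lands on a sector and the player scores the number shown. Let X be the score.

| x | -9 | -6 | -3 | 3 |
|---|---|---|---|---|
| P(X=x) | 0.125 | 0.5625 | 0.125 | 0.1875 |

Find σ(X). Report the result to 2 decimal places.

3.82

E[X] = (-9)(0.125) + (-6)(0.5625) + (-3)(0.125) + (3)(0.1875) = -4.3125
E[X²] = (-9)²(0.125) + (-6)²(0.5625) + (-3)²(0.125) + (3)²(0.1875) = 33.1875
V(X) = E[X²] − (E[X])² = 33.1875 − (-4.3125)² = 14.58984375
σ(X) = √14.58984375 ≈ 3.82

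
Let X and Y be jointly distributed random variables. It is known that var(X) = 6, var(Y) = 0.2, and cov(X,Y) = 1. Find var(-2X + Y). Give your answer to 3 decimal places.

var(-2X + Y) = (-2)²·var(X) + (1)²·var(Y) + 2·(-2)·(1)·cov(X,Y)
= 4·6 + 1·0.2 + -4·1 = 20.2

20.200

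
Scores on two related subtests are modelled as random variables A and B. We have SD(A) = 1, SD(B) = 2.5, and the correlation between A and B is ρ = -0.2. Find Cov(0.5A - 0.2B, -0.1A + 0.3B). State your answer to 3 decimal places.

V(A) = (1)² = 1;  V(B) = (2.5)² = 6.25
Cov(A,B) = ρ·SD(A)·SD(B) = -0.2·1·2.5 = -0.5
Cov(0.5A - 0.2B, -0.1A + 0.3B) = (0.5)(-0.1)V(A) + (-0.2)(0.3)V(B) + [(0.5)(0.3) + (-0.2)(-0.1)]Cov(A,B)
= -0.05·1 + -0.06·6.25 + 0.17·-0.5 = -0.51

-0.510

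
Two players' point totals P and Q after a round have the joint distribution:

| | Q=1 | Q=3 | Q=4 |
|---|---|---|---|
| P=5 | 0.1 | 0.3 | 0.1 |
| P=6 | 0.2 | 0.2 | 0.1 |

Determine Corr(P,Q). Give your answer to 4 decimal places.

-0.1796

E[P] = 5.5,  E[Q] = 2.6
E[PQ] = 14.2
cov(P,Q) = E[PQ] − E[P]E[Q] = 14.2 − (5.5)(2.6) = -0.1
Var(P) = 0.25,  Var(Q) = 1.24
ρ = -0.1 / √(0.25·1.24) ≈ -0.1796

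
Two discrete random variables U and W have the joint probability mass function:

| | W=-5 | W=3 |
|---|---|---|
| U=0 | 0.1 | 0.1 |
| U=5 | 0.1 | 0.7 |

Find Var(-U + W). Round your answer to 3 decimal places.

E[U] = 4,  E[W] = 1.4,  E[UW] = 8
Var(U) = 20 − (4)² = 4;  Var(W) = 12.2 − (1.4)² = 10.24
Cov(U,W) = 8 − (4)(1.4) = 2.4
Var(-U + W) = (-1)²·4 + (1)²·10.24 + 2·(-1)·(1)·2.4 = 9.44

9.440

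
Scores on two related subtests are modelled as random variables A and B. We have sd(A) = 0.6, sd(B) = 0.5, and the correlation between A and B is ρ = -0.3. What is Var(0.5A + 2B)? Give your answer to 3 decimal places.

Var(A) = (0.6)² = 0.36;  Var(B) = (0.5)² = 0.25
cov(A,B) = ρ·sd(A)·sd(B) = -0.3·0.6·0.5 = -0.09
Var(0.5A + 2B) = (0.5)²·Var(A) + (2)²·Var(B) + 2·(0.5)·(2)·cov(A,B)
= 0.25·0.36 + 4·0.25 + 2·-0.09 = 0.91

0.910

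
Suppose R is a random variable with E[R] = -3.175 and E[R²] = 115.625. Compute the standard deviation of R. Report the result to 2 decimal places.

V(R) = 115.625 − (-3.175)² = 105.544375
sd(R) = √105.544375 ≈ 10.27

10.27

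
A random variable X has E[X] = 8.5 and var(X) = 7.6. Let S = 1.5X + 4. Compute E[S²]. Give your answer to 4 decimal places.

E[1.5X + 4] = 1.5·8.5 + 4 = 16.75
var(1.5X + 4) = (1.5)²·7.6 = 17.1
E[S²] = var(S) + (E[S])² = 17.1 + (16.75)² = 297.6625

297.6625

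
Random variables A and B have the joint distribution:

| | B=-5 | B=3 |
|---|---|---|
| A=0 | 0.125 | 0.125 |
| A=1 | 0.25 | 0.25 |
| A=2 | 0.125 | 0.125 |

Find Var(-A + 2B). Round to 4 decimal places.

E[A] = 1,  E[B] = -1,  E[AB] = -1
Var(A) = 1.5 − (1)² = 0.5;  Var(B) = 17 − (-1)² = 16
Cov(A,B) = -1 − (1)(-1) = 0
Var(-A + 2B) = (-1)²·0.5 + (2)²·16 + 2·(-1)·(2)·0 = 64.5

64.5000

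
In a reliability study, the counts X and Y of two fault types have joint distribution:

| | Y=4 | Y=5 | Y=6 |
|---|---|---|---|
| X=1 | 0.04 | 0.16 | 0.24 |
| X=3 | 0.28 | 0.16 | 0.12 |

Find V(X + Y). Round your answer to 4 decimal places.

E[X] = 2.12,  E[Y] = 5.04,  E[XY] = 10.32
V(X) = 5.48 − (2.12)² = 0.9856;  V(Y) = 26.08 − (5.04)² = 0.6784
cov(X,Y) = 10.32 − (2.12)(5.04) = -0.3648
V(X + Y) = (1)²·0.9856 + (1)²·0.6784 + 2·(1)·(1)·-0.3648 = 0.9344

0.9344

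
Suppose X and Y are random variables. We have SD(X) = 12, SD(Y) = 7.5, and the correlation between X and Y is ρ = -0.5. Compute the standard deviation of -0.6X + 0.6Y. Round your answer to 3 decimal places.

10.222

V(X) = (12)² = 144;  V(Y) = (7.5)² = 56.25
Cov(X,Y) = ρ·SD(X)·SD(Y) = -0.5·12·7.5 = -45
V(-0.6X + 0.6Y) = (-0.6)²·V(X) + (0.6)²·V(Y) + 2·(-0.6)·(0.6)·Cov(X,Y)
= 0.36·144 + 0.36·56.25 + -0.72·-45 = 104.49
SD(-0.6X + 0.6Y) = √104.49 ≈ 10.222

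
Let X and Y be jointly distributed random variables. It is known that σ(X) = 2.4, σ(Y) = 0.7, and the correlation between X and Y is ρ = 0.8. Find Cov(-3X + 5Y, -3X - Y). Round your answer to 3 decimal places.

Var(X) = (2.4)² = 5.76;  Var(Y) = (0.7)² = 0.49
Cov(X,Y) = ρ·σ(X)·σ(Y) = 0.8·2.4·0.7 = 1.344
Cov(-3X + 5Y, -3X - Y) = (-3)(-3)Var(X) + (5)(-1)Var(Y) + [(-3)(-1) + (5)(-3)]Cov(X,Y)
= 9·5.76 + -5·0.49 + -12·1.344 = 33.262

33.262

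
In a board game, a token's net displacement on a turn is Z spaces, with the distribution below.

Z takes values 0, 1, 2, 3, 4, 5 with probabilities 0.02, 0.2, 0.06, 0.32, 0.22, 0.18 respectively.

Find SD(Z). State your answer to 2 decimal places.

1.41

E[Z] = (0)(0.02) + (1)(0.2) + (2)(0.06) + (3)(0.32) + (4)(0.22) + (5)(0.18) = 3.06
E[Z²] = (0)²(0.02) + (1)²(0.2) + (2)²(0.06) + (3)²(0.32) + (4)²(0.22) + (5)²(0.18) = 11.34
Var(Z) = E[Z²] − (E[Z])² = 11.34 − (3.06)² = 1.9764
SD(Z) = √1.9764 ≈ 1.41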